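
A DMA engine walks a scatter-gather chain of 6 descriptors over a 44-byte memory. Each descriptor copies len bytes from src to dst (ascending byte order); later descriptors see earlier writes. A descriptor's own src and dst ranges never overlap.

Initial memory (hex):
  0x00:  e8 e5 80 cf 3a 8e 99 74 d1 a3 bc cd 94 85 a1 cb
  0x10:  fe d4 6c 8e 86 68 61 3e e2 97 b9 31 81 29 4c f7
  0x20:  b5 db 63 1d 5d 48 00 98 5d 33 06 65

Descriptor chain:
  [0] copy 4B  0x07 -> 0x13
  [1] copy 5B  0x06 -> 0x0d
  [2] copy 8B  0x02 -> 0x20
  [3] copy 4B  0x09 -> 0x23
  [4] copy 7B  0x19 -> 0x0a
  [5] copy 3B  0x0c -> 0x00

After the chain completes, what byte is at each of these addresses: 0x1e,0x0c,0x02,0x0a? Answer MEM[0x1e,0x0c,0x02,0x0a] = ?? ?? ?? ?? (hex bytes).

MEM[0x1e,0x0c,0x02,0x0a] = 4c 31 29 97

#0 dst[0x13+4] := {0x74,0xd1,0xa3,0xbc}
#1 dst[0x0d+5] := {0x99,0x74,0xd1,0xa3,0xbc}
#2 dst[0x20+8] := {0x80,0xcf,0x3a,0x8e,0x99,0x74,0xd1,0xa3}
#3 dst[0x23+4] := {0xa3,0xbc,0xcd,0x94}
#4 dst[0x0a+7] := {0x97,0xb9,0x31,0x81,0x29,0x4c,0xf7}
#5 dst[0x00+3] := {0x31,0x81,0x29}
query mem[0x1e]=0x4c, mem[0x0c]=0x31, mem[0x02]=0x29, mem[0x0a]=0x97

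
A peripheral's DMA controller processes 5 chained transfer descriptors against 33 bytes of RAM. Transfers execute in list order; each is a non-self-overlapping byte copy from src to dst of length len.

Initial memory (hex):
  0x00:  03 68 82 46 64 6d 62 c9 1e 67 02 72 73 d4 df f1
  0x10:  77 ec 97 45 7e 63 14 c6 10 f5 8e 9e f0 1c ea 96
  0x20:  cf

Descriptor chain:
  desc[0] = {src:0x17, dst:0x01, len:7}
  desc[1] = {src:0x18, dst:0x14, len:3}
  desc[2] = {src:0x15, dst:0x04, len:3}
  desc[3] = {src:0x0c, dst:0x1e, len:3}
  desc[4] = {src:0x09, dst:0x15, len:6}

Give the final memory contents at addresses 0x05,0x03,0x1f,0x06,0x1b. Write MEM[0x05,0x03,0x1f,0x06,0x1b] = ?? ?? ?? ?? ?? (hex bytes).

MEM[0x05,0x03,0x1f,0x06,0x1b] = 8e f5 d4 c6 9e

[0] 0x17->0x01 len=7 : c6 10 f5 8e 9e f0 1c
[1] 0x18->0x14 len=3 : 10 f5 8e
[2] 0x15->0x04 len=3 : f5 8e c6
[3] 0x0c->0x1e len=3 : 73 d4 df
[4] 0x09->0x15 len=6 : 67 02 72 73 d4 df
query mem[0x05]=0x8e, mem[0x03]=0xf5, mem[0x1f]=0xd4, mem[0x06]=0xc6, mem[0x1b]=0x9e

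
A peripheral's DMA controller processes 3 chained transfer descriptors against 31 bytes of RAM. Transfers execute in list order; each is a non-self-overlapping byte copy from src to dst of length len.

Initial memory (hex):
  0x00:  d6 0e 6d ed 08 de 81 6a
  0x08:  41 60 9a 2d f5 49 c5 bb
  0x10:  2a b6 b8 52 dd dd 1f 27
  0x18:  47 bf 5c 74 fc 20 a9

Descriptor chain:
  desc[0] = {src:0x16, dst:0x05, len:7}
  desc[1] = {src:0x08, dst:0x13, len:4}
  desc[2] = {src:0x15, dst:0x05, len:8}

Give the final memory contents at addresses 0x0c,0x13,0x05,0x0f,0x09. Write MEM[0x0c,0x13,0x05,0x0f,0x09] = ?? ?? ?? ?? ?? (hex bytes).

  after D0: wrote 7B at 0x05 = 1f2747bf5c74fc
  after D1: wrote 4B at 0x13 = bf5c74fc
  after D2: wrote 8B at 0x05 = 74fc2747bf5c74fc
query mem[0x0c]=0xfc, mem[0x13]=0xbf, mem[0x05]=0x74, mem[0x0f]=0xbb, mem[0x09]=0xbf

MEM[0x0c,0x13,0x05,0x0f,0x09] = fc bf 74 bb bf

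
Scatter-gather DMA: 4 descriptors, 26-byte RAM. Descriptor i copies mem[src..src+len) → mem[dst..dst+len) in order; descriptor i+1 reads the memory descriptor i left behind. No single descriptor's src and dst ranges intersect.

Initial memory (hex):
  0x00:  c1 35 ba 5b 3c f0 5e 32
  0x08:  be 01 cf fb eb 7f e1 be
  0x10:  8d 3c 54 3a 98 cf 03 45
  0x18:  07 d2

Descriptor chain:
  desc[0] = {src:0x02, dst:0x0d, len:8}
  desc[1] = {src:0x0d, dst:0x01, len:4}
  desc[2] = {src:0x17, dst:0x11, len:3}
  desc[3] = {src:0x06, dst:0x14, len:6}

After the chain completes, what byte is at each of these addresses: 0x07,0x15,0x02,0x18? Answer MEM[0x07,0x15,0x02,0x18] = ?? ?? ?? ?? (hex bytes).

MEM[0x07,0x15,0x02,0x18] = 32 32 5b cf

[0] 0x02->0x0d len=8 : ba 5b 3c f0 5e 32 be 01
[1] 0x0d->0x01 len=4 : ba 5b 3c f0
[2] 0x17->0x11 len=3 : 45 07 d2
[3] 0x06->0x14 len=6 : 5e 32 be 01 cf fb
query mem[0x07]=0x32, mem[0x15]=0x32, mem[0x02]=0x5b, mem[0x18]=0xcf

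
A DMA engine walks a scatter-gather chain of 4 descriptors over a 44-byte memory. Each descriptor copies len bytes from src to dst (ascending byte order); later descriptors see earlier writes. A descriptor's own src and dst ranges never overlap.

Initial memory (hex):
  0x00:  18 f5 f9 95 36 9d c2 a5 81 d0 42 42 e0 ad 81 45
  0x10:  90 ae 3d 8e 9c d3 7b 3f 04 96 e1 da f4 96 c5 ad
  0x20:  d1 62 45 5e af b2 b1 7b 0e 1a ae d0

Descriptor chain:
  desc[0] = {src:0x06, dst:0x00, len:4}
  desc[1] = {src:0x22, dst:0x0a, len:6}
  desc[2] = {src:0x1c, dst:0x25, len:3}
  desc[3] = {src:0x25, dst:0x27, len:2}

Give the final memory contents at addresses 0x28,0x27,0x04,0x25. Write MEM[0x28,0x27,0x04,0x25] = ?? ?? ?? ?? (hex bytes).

MEM[0x28,0x27,0x04,0x25] = 96 f4 36 f4

D0: mem[0x00..0x03] <- [c2 a5 81 d0]
D1: mem[0x0a..0x0f] <- [45 5e af b2 b1 7b]
D2: mem[0x25..0x27] <- [f4 96 c5]
D3: mem[0x27..0x28] <- [f4 96]
query mem[0x28]=0x96, mem[0x27]=0xf4, mem[0x04]=0x36, mem[0x25]=0xf4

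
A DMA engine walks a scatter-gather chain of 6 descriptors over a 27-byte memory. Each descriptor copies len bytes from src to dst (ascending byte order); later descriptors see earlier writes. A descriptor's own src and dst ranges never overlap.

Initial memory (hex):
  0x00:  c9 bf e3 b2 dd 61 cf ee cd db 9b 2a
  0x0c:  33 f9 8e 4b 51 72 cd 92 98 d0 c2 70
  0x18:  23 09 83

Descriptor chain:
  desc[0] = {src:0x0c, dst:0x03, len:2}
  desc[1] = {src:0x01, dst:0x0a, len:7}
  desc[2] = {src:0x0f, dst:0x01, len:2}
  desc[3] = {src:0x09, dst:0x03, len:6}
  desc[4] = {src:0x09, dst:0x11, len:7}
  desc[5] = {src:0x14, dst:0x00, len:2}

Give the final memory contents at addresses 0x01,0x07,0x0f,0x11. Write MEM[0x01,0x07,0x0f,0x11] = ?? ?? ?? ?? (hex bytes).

D0: mem[0x03..0x04] <- [33 f9]
D1: mem[0x0a..0x10] <- [bf e3 33 f9 61 cf ee]
D2: mem[0x01..0x02] <- [cf ee]
D3: mem[0x03..0x08] <- [db bf e3 33 f9 61]
D4: mem[0x11..0x17] <- [db bf e3 33 f9 61 cf]
D5: mem[0x00..0x01] <- [33 f9]
query mem[0x01]=0xf9, mem[0x07]=0xf9, mem[0x0f]=0xcf, mem[0x11]=0xdb

MEM[0x01,0x07,0x0f,0x11] = f9 f9 cf db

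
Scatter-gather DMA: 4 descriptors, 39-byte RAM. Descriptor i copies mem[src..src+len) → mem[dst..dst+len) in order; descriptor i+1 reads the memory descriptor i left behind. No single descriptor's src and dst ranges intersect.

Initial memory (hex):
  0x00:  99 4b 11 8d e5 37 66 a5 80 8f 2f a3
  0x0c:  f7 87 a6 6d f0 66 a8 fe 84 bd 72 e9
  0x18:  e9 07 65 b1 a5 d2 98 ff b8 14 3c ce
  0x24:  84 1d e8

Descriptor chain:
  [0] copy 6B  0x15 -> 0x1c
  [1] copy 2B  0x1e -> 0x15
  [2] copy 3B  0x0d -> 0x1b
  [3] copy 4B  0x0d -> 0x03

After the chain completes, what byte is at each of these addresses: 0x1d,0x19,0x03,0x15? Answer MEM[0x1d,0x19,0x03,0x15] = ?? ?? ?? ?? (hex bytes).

#0 dst[0x1c+6] := {0xbd,0x72,0xe9,0xe9,0x07,0x65}
#1 dst[0x15+2] := {0xe9,0xe9}
#2 dst[0x1b+3] := {0x87,0xa6,0x6d}
#3 dst[0x03+4] := {0x87,0xa6,0x6d,0xf0}
query mem[0x1d]=0x6d, mem[0x19]=0x07, mem[0x03]=0x87, mem[0x15]=0xe9

MEM[0x1d,0x19,0x03,0x15] = 6d 07 87 e9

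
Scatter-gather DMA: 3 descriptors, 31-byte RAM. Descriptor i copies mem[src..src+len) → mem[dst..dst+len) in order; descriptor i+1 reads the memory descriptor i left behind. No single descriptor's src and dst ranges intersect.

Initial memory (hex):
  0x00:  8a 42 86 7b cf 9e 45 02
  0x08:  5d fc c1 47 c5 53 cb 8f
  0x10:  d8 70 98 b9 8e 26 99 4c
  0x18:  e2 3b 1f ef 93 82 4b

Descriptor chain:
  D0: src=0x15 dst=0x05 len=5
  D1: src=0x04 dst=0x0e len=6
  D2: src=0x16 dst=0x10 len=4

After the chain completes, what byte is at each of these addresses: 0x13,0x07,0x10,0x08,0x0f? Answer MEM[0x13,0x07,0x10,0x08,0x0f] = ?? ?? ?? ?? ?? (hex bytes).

D0: mem[0x05..0x09] <- [26 99 4c e2 3b]
D1: mem[0x0e..0x13] <- [cf 26 99 4c e2 3b]
D2: mem[0x10..0x13] <- [99 4c e2 3b]
query mem[0x13]=0x3b, mem[0x07]=0x4c, mem[0x10]=0x99, mem[0x08]=0xe2, mem[0x0f]=0x26

MEM[0x13,0x07,0x10,0x08,0x0f] = 3b 4c 99 e2 26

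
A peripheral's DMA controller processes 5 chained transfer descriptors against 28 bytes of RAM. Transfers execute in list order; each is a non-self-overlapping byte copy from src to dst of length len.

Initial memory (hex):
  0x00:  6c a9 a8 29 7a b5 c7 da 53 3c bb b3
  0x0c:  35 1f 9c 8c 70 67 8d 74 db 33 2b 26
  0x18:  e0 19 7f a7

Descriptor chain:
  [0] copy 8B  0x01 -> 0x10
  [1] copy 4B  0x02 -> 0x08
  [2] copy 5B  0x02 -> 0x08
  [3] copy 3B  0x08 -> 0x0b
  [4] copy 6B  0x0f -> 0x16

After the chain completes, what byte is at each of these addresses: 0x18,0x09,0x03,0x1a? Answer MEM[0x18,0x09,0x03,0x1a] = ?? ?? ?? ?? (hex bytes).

MEM[0x18,0x09,0x03,0x1a] = a8 29 29 7a

#0 dst[0x10+8] := {0xa9,0xa8,0x29,0x7a,0xb5,0xc7,0xda,0x53}
#1 dst[0x08+4] := {0xa8,0x29,0x7a,0xb5}
#2 dst[0x08+5] := {0xa8,0x29,0x7a,0xb5,0xc7}
#3 dst[0x0b+3] := {0xa8,0x29,0x7a}
#4 dst[0x16+6] := {0x8c,0xa9,0xa8,0x29,0x7a,0xb5}
query mem[0x18]=0xa8, mem[0x09]=0x29, mem[0x03]=0x29, mem[0x1a]=0x7a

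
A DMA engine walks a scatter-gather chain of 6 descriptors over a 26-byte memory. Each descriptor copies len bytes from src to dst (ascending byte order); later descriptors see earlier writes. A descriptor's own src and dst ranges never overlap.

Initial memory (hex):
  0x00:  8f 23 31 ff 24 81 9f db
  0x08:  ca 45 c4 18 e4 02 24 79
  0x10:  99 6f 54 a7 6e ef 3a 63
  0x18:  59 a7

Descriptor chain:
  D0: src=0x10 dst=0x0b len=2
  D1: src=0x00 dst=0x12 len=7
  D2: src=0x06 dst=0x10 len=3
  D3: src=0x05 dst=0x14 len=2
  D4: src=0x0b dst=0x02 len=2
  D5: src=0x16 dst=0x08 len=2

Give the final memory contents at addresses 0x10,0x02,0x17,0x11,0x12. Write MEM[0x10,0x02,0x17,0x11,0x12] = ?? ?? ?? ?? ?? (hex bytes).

  after D0: wrote 2B at 0x0b = 996f
  after D1: wrote 7B at 0x12 = 8f2331ff24819f
  after D2: wrote 3B at 0x10 = 9fdbca
  after D3: wrote 2B at 0x14 = 819f
  after D4: wrote 2B at 0x02 = 996f
  after D5: wrote 2B at 0x08 = 2481
query mem[0x10]=0x9f, mem[0x02]=0x99, mem[0x17]=0x81, mem[0x11]=0xdb, mem[0x12]=0xca

MEM[0x10,0x02,0x17,0x11,0x12] = 9f 99 81 db ca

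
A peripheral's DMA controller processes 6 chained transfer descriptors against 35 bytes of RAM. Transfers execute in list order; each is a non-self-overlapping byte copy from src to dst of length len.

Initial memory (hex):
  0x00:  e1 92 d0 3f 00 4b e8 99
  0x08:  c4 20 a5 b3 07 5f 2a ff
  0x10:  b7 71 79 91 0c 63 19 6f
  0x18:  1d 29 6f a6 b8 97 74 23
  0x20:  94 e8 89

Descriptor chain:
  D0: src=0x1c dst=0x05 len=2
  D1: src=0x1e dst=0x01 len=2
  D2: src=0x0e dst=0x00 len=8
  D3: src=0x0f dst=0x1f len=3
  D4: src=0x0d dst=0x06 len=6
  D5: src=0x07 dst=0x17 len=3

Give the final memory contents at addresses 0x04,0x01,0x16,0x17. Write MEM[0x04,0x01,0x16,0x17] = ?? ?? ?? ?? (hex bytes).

MEM[0x04,0x01,0x16,0x17] = 79 ff 19 2a

D0: mem[0x05..0x06] <- [b8 97]
D1: mem[0x01..0x02] <- [74 23]
D2: mem[0x00..0x07] <- [2a ff b7 71 79 91 0c 63]
D3: mem[0x1f..0x21] <- [ff b7 71]
D4: mem[0x06..0x0b] <- [5f 2a ff b7 71 79]
D5: mem[0x17..0x19] <- [2a ff b7]
query mem[0x04]=0x79, mem[0x01]=0xff, mem[0x16]=0x19, mem[0x17]=0x2a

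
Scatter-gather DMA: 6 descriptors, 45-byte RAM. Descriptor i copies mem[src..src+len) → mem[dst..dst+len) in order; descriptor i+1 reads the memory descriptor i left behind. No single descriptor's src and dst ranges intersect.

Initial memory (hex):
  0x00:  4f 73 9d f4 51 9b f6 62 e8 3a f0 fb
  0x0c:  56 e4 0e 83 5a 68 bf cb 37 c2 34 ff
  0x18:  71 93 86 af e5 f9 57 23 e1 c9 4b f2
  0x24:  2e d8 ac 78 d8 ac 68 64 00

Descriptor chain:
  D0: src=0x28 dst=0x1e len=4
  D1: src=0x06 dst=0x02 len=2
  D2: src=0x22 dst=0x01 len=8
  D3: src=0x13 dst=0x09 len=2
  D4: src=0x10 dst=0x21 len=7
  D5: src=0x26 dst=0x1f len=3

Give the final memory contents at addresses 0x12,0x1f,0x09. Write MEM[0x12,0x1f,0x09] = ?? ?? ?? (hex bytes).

#0 dst[0x1e+4] := {0xd8,0xac,0x68,0x64}
#1 dst[0x02+2] := {0xf6,0x62}
#2 dst[0x01+8] := {0x4b,0xf2,0x2e,0xd8,0xac,0x78,0xd8,0xac}
#3 dst[0x09+2] := {0xcb,0x37}
#4 dst[0x21+7] := {0x5a,0x68,0xbf,0xcb,0x37,0xc2,0x34}
#5 dst[0x1f+3] := {0xc2,0x34,0xd8}
query mem[0x12]=0xbf, mem[0x1f]=0xc2, mem[0x09]=0xcb

MEM[0x12,0x1f,0x09] = bf c2 cb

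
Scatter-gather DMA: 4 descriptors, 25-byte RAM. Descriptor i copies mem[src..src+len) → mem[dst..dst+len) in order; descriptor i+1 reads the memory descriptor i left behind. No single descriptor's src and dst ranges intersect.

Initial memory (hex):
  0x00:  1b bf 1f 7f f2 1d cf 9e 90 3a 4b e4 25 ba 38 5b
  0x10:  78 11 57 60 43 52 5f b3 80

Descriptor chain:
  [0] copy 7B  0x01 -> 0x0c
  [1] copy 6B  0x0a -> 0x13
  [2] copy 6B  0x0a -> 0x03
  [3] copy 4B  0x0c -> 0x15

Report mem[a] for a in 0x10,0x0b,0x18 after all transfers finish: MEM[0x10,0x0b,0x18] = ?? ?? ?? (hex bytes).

MEM[0x10,0x0b,0x18] = 1d e4 f2

D0: mem[0x0c..0x12] <- [bf 1f 7f f2 1d cf 9e]
D1: mem[0x13..0x18] <- [4b e4 bf 1f 7f f2]
D2: mem[0x03..0x08] <- [4b e4 bf 1f 7f f2]
D3: mem[0x15..0x18] <- [bf 1f 7f f2]
query mem[0x10]=0x1d, mem[0x0b]=0xe4, mem[0x18]=0xf2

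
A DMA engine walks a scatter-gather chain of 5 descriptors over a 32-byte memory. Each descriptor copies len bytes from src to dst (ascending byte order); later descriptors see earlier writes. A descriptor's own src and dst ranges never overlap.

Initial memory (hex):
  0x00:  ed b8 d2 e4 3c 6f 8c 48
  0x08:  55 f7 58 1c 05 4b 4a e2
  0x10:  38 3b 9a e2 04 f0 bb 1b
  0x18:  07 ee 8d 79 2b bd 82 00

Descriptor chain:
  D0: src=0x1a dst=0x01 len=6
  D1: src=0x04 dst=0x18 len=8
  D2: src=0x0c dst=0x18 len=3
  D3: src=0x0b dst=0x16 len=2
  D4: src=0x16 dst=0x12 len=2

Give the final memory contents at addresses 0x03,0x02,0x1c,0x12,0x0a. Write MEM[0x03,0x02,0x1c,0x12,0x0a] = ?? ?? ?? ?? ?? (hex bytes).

  after D0: wrote 6B at 0x01 = 8d792bbd8200
  after D1: wrote 8B at 0x18 = bd82004855f7581c
  after D2: wrote 3B at 0x18 = 054b4a
  after D3: wrote 2B at 0x16 = 1c05
  after D4: wrote 2B at 0x12 = 1c05
query mem[0x03]=0x2b, mem[0x02]=0x79, mem[0x1c]=0x55, mem[0x12]=0x1c, mem[0x0a]=0x58

MEM[0x03,0x02,0x1c,0x12,0x0a] = 2b 79 55 1c 58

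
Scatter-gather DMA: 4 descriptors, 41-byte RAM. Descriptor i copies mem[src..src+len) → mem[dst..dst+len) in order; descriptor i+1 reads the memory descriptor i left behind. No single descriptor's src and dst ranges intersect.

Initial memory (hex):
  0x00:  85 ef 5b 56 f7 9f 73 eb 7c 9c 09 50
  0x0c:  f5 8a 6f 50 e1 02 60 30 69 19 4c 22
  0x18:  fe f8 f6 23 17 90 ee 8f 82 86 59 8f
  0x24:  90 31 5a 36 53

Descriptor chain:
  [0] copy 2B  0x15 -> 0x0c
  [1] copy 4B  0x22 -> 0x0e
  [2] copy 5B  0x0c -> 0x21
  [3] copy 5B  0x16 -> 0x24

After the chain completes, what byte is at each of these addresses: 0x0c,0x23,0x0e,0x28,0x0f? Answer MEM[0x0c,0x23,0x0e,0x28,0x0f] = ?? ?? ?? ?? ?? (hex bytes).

MEM[0x0c,0x23,0x0e,0x28,0x0f] = 19 59 59 f6 8f

[0] 0x15->0x0c len=2 : 19 4c
[1] 0x22->0x0e len=4 : 59 8f 90 31
[2] 0x0c->0x21 len=5 : 19 4c 59 8f 90
[3] 0x16->0x24 len=5 : 4c 22 fe f8 f6
query mem[0x0c]=0x19, mem[0x23]=0x59, mem[0x0e]=0x59, mem[0x28]=0xf6, mem[0x0f]=0x8f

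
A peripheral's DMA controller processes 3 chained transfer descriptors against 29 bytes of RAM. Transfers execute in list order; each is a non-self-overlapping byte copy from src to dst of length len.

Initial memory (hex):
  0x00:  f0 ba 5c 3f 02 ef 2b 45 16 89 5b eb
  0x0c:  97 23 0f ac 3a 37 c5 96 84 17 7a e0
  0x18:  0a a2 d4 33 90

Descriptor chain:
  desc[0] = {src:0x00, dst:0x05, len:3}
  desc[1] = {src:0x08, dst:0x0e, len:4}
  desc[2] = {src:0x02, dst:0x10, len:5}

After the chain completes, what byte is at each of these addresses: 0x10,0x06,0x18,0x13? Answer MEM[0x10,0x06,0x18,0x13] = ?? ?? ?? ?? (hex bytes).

D0: mem[0x05..0x07] <- [f0 ba 5c]
D1: mem[0x0e..0x11] <- [16 89 5b eb]
D2: mem[0x10..0x14] <- [5c 3f 02 f0 ba]
query mem[0x10]=0x5c, mem[0x06]=0xba, mem[0x18]=0x0a, mem[0x13]=0xf0

MEM[0x10,0x06,0x18,0x13] = 5c ba 0a f0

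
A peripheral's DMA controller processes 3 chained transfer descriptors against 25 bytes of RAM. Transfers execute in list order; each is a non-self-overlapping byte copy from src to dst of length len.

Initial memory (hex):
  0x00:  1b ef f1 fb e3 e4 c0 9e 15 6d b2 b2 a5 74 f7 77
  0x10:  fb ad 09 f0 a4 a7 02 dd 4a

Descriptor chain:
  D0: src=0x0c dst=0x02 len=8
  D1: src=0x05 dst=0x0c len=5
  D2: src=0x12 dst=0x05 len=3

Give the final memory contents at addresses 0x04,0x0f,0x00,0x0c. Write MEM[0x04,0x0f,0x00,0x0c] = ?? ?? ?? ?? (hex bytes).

MEM[0x04,0x0f,0x00,0x0c] = f7 09 1b 77

[0] 0x0c->0x02 len=8 : a5 74 f7 77 fb ad 09 f0
[1] 0x05->0x0c len=5 : 77 fb ad 09 f0
[2] 0x12->0x05 len=3 : 09 f0 a4
query mem[0x04]=0xf7, mem[0x0f]=0x09, mem[0x00]=0x1b, mem[0x0c]=0x77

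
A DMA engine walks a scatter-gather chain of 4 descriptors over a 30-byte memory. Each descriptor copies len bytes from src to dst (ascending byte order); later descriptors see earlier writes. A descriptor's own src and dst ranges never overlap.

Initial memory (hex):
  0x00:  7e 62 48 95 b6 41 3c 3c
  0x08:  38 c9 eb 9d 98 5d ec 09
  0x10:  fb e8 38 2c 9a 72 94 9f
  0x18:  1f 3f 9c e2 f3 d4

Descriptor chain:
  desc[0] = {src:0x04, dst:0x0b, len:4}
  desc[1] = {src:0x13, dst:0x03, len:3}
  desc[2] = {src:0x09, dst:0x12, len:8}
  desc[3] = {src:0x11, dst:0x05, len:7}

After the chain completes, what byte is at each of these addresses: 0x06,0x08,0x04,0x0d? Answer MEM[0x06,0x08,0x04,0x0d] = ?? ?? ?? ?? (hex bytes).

MEM[0x06,0x08,0x04,0x0d] = c9 b6 9a 3c

D0: mem[0x0b..0x0e] <- [b6 41 3c 3c]
D1: mem[0x03..0x05] <- [2c 9a 72]
D2: mem[0x12..0x19] <- [c9 eb b6 41 3c 3c 09 fb]
D3: mem[0x05..0x0b] <- [e8 c9 eb b6 41 3c 3c]
query mem[0x06]=0xc9, mem[0x08]=0xb6, mem[0x04]=0x9a, mem[0x0d]=0x3c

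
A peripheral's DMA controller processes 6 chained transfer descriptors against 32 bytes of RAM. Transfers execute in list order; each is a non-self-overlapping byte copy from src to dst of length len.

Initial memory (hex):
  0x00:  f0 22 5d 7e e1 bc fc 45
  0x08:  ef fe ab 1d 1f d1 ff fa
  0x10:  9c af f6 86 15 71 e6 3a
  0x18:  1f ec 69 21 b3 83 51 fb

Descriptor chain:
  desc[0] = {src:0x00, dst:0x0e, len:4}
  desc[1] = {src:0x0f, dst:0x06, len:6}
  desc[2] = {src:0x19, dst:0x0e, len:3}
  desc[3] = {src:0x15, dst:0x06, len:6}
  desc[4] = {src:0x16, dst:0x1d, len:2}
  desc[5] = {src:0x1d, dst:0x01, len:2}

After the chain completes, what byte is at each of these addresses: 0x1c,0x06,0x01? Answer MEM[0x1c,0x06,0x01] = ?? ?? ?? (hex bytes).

#0 dst[0x0e+4] := {0xf0,0x22,0x5d,0x7e}
#1 dst[0x06+6] := {0x22,0x5d,0x7e,0xf6,0x86,0x15}
#2 dst[0x0e+3] := {0xec,0x69,0x21}
#3 dst[0x06+6] := {0x71,0xe6,0x3a,0x1f,0xec,0x69}
#4 dst[0x1d+2] := {0xe6,0x3a}
#5 dst[0x01+2] := {0xe6,0x3a}
query mem[0x1c]=0xb3, mem[0x06]=0x71, mem[0x01]=0xe6

MEM[0x1c,0x06,0x01] = b3 71 e6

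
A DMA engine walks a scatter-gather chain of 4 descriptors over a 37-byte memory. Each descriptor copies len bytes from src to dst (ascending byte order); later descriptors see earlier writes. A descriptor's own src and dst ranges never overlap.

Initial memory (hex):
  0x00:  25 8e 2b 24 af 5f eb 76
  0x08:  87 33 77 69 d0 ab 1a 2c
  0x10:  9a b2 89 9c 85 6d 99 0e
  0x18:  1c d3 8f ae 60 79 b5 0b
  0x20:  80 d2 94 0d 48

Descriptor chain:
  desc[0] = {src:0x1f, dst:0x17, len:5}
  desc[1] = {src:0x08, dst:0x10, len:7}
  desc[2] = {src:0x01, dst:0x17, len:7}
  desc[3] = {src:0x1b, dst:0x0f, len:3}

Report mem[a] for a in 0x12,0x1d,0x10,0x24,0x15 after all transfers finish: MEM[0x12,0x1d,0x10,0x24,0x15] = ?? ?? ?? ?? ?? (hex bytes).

MEM[0x12,0x1d,0x10,0x24,0x15] = 77 76 eb 48 ab

D0: mem[0x17..0x1b] <- [0b 80 d2 94 0d]
D1: mem[0x10..0x16] <- [87 33 77 69 d0 ab 1a]
D2: mem[0x17..0x1d] <- [8e 2b 24 af 5f eb 76]
D3: mem[0x0f..0x11] <- [5f eb 76]
query mem[0x12]=0x77, mem[0x1d]=0x76, mem[0x10]=0xeb, mem[0x24]=0x48, mem[0x15]=0xab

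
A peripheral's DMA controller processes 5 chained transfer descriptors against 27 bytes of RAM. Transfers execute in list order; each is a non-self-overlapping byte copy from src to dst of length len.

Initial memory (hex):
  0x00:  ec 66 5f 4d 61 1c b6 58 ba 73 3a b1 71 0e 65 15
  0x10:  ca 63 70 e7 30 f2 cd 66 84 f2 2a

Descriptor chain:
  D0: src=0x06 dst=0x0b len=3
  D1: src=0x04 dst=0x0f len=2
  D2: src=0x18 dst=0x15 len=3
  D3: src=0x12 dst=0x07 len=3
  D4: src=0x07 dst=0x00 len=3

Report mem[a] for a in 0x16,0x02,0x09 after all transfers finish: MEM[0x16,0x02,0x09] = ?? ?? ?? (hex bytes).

  after D0: wrote 3B at 0x0b = b658ba
  after D1: wrote 2B at 0x0f = 611c
  after D2: wrote 3B at 0x15 = 84f22a
  after D3: wrote 3B at 0x07 = 70e730
  after D4: wrote 3B at 0x00 = 70e730
query mem[0x16]=0xf2, mem[0x02]=0x30, mem[0x09]=0x30

MEM[0x16,0x02,0x09] = f2 30 30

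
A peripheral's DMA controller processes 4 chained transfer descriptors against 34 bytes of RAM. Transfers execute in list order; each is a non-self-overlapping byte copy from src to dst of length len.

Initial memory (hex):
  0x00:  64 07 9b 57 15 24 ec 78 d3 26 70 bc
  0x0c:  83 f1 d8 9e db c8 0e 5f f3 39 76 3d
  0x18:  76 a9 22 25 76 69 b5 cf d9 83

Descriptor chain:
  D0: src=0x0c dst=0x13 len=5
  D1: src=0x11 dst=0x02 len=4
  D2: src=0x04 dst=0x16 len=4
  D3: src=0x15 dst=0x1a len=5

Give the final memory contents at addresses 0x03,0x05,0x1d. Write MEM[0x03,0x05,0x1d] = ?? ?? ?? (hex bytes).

[0] 0x0c->0x13 len=5 : 83 f1 d8 9e db
[1] 0x11->0x02 len=4 : c8 0e 83 f1
[2] 0x04->0x16 len=4 : 83 f1 ec 78
[3] 0x15->0x1a len=5 : d8 83 f1 ec 78
query mem[0x03]=0x0e, mem[0x05]=0xf1, mem[0x1d]=0xec

MEM[0x03,0x05,0x1d] = 0e f1 ec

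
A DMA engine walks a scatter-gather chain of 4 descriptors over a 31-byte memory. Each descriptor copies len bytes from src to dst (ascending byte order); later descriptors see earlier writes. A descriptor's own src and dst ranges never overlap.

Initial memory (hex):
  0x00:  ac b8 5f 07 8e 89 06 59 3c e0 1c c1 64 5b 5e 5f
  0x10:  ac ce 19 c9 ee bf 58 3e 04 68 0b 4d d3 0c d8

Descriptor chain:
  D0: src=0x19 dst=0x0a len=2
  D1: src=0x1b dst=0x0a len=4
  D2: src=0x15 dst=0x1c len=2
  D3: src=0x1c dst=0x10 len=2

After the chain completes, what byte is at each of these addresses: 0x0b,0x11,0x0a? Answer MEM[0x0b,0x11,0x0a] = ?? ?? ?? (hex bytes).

MEM[0x0b,0x11,0x0a] = d3 58 4d

#0 dst[0x0a+2] := {0x68,0x0b}
#1 dst[0x0a+4] := {0x4d,0xd3,0x0c,0xd8}
#2 dst[0x1c+2] := {0xbf,0x58}
#3 dst[0x10+2] := {0xbf,0x58}
query mem[0x0b]=0xd3, mem[0x11]=0x58, mem[0x0a]=0x4d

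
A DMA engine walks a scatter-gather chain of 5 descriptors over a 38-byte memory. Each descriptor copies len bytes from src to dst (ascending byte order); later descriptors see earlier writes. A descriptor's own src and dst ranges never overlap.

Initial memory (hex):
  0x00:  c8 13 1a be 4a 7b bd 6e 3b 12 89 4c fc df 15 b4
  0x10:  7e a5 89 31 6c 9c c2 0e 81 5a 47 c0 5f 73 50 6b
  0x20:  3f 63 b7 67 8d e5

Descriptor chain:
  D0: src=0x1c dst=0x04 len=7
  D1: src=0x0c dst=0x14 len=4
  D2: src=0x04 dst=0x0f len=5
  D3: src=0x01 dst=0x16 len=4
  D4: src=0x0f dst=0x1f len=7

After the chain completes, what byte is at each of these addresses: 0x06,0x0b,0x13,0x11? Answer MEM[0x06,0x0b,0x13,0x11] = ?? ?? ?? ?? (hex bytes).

MEM[0x06,0x0b,0x13,0x11] = 50 4c 3f 50

[0] 0x1c->0x04 len=7 : 5f 73 50 6b 3f 63 b7
[1] 0x0c->0x14 len=4 : fc df 15 b4
[2] 0x04->0x0f len=5 : 5f 73 50 6b 3f
[3] 0x01->0x16 len=4 : 13 1a be 5f
[4] 0x0f->0x1f len=7 : 5f 73 50 6b 3f fc df
query mem[0x06]=0x50, mem[0x0b]=0x4c, mem[0x13]=0x3f, mem[0x11]=0x50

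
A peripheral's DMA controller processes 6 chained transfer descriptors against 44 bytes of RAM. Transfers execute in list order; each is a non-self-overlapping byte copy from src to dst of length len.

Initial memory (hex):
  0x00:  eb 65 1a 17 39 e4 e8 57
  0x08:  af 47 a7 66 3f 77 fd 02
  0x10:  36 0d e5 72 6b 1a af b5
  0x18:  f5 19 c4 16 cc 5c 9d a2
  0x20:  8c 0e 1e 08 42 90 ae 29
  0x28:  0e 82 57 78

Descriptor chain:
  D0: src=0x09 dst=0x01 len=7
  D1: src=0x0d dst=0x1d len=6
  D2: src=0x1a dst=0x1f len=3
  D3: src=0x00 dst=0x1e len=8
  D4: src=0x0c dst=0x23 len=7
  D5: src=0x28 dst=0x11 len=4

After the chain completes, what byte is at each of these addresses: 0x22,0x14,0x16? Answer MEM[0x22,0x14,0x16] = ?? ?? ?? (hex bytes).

MEM[0x22,0x14,0x16] = 3f 78 af

  after D0: wrote 7B at 0x01 = 47a7663f77fd02
  after D1: wrote 6B at 0x1d = 77fd02360de5
  after D2: wrote 3B at 0x1f = c416cc
  after D3: wrote 8B at 0x1e = eb47a7663f77fd02
  after D4: wrote 7B at 0x23 = 3f77fd02360de5
  after D5: wrote 4B at 0x11 = 0de55778
query mem[0x22]=0x3f, mem[0x14]=0x78, mem[0x16]=0xaf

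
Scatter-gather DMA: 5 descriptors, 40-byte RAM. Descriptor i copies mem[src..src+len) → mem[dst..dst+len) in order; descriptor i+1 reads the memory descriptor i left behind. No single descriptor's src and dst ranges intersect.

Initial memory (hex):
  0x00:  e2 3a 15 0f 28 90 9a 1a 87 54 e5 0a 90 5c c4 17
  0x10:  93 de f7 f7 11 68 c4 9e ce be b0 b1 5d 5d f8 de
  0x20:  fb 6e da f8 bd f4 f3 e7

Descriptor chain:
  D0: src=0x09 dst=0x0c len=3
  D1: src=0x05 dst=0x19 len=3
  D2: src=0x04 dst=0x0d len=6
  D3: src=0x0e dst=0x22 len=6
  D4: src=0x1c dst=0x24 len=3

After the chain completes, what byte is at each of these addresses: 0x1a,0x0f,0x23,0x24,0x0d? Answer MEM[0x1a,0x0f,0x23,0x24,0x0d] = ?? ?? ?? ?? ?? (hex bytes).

MEM[0x1a,0x0f,0x23,0x24,0x0d] = 9a 9a 9a 5d 28

#0 dst[0x0c+3] := {0x54,0xe5,0x0a}
#1 dst[0x19+3] := {0x90,0x9a,0x1a}
#2 dst[0x0d+6] := {0x28,0x90,0x9a,0x1a,0x87,0x54}
#3 dst[0x22+6] := {0x90,0x9a,0x1a,0x87,0x54,0xf7}
#4 dst[0x24+3] := {0x5d,0x5d,0xf8}
query mem[0x1a]=0x9a, mem[0x0f]=0x9a, mem[0x23]=0x9a, mem[0x24]=0x5d, mem[0x0d]=0x28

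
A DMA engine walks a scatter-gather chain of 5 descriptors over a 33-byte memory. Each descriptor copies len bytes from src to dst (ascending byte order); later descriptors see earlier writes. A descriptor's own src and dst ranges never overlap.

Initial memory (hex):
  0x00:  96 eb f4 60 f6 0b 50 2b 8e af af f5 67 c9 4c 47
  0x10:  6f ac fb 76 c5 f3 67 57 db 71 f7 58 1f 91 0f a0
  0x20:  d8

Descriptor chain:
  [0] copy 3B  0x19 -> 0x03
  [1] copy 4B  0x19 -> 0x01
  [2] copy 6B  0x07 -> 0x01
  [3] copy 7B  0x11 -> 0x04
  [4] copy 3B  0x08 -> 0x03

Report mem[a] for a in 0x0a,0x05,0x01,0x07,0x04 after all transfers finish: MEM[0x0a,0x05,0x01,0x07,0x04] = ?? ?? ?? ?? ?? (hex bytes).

  after D0: wrote 3B at 0x03 = 71f758
  after D1: wrote 4B at 0x01 = 71f7581f
  after D2: wrote 6B at 0x01 = 2b8eafaff567
  after D3: wrote 7B at 0x04 = acfb76c5f36757
  after D4: wrote 3B at 0x03 = f36757
query mem[0x0a]=0x57, mem[0x05]=0x57, mem[0x01]=0x2b, mem[0x07]=0xc5, mem[0x04]=0x67

MEM[0x0a,0x05,0x01,0x07,0x04] = 57 57 2b c5 67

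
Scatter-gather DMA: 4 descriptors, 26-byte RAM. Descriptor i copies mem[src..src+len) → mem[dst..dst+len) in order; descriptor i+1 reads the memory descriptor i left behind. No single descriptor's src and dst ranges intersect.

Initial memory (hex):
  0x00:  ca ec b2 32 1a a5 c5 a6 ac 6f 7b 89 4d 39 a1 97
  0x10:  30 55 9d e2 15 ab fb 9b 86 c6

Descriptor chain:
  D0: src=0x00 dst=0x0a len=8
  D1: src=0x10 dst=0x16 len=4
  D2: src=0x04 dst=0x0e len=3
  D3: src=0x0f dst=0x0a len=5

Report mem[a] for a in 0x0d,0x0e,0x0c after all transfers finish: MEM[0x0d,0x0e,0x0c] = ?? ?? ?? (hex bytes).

#0 dst[0x0a+8] := {0xca,0xec,0xb2,0x32,0x1a,0xa5,0xc5,0xa6}
#1 dst[0x16+4] := {0xc5,0xa6,0x9d,0xe2}
#2 dst[0x0e+3] := {0x1a,0xa5,0xc5}
#3 dst[0x0a+5] := {0xa5,0xc5,0xa6,0x9d,0xe2}
query mem[0x0d]=0x9d, mem[0x0e]=0xe2, mem[0x0c]=0xa6

MEM[0x0d,0x0e,0x0c] = 9d e2 a6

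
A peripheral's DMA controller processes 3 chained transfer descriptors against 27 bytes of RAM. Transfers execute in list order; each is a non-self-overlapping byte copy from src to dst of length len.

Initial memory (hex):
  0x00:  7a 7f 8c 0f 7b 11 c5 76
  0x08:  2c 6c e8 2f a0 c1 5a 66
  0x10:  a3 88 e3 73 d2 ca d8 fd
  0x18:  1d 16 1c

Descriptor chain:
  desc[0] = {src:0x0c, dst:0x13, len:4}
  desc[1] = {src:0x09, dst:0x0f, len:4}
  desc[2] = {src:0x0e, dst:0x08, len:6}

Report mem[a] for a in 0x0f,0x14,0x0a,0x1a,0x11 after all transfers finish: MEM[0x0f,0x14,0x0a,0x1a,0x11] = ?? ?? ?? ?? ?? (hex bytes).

D0: mem[0x13..0x16] <- [a0 c1 5a 66]
D1: mem[0x0f..0x12] <- [6c e8 2f a0]
D2: mem[0x08..0x0d] <- [5a 6c e8 2f a0 a0]
query mem[0x0f]=0x6c, mem[0x14]=0xc1, mem[0x0a]=0xe8, mem[0x1a]=0x1c, mem[0x11]=0x2f

MEM[0x0f,0x14,0x0a,0x1a,0x11] = 6c c1 e8 1c 2f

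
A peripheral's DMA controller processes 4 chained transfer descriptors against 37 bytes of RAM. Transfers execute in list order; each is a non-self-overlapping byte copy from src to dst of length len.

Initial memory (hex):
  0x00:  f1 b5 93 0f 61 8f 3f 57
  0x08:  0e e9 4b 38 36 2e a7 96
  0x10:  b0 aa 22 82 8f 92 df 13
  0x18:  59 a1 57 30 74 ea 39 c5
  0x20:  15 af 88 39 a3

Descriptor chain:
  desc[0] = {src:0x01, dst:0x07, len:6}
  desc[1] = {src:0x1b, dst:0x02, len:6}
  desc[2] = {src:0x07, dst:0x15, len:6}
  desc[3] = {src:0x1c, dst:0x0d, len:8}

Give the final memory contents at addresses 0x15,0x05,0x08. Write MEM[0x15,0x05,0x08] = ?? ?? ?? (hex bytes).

MEM[0x15,0x05,0x08] = 15 39 93

  after D0: wrote 6B at 0x07 = b5930f618f3f
  after D1: wrote 6B at 0x02 = 3074ea39c515
  after D2: wrote 6B at 0x15 = 15930f618f3f
  after D3: wrote 8B at 0x0d = 74ea39c515af8839
query mem[0x15]=0x15, mem[0x05]=0x39, mem[0x08]=0x93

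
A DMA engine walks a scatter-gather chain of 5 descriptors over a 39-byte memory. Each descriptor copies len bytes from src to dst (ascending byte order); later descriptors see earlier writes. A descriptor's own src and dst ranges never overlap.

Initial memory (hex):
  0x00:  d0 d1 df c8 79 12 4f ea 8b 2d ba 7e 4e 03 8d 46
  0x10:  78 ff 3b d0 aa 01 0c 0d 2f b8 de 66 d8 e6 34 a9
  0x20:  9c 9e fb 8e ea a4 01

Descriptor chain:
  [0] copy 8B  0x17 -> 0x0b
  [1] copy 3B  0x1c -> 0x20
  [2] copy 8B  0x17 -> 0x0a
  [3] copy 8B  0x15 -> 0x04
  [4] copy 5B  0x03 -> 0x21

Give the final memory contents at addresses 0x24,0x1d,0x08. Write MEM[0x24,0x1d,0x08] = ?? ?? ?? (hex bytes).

  after D0: wrote 8B at 0x0b = 0d2fb8de66d8e634
  after D1: wrote 3B at 0x20 = d8e634
  after D2: wrote 8B at 0x0a = 0d2fb8de66d8e634
  after D3: wrote 8B at 0x04 = 010c0d2fb8de66d8
  after D4: wrote 5B at 0x21 = c8010c0d2f
query mem[0x24]=0x0d, mem[0x1d]=0xe6, mem[0x08]=0xb8

MEM[0x24,0x1d,0x08] = 0d e6 b8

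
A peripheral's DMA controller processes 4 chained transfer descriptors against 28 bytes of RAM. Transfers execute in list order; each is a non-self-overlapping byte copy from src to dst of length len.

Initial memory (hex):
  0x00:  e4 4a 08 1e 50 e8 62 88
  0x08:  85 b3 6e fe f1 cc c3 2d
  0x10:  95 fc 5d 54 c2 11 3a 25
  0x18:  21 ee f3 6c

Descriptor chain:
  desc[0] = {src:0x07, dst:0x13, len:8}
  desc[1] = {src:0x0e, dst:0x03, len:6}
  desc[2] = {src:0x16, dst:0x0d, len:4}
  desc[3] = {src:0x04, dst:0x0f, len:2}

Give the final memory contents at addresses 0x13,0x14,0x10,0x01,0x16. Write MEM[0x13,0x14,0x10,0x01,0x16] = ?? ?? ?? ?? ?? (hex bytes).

[0] 0x07->0x13 len=8 : 88 85 b3 6e fe f1 cc c3
[1] 0x0e->0x03 len=6 : c3 2d 95 fc 5d 88
[2] 0x16->0x0d len=4 : 6e fe f1 cc
[3] 0x04->0x0f len=2 : 2d 95
query mem[0x13]=0x88, mem[0x14]=0x85, mem[0x10]=0x95, mem[0x01]=0x4a, mem[0x16]=0x6e

MEM[0x13,0x14,0x10,0x01,0x16] = 88 85 95 4a 6e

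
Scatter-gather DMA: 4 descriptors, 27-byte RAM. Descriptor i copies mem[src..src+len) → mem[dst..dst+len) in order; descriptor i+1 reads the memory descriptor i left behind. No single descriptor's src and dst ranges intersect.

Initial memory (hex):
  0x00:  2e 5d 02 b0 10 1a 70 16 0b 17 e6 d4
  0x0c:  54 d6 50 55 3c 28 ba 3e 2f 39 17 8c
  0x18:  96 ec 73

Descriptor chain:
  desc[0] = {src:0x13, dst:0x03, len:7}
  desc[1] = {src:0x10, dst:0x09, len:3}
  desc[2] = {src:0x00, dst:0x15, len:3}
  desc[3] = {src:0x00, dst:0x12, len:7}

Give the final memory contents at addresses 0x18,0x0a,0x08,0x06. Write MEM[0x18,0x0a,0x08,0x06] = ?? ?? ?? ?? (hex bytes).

MEM[0x18,0x0a,0x08,0x06] = 17 28 96 17

[0] 0x13->0x03 len=7 : 3e 2f 39 17 8c 96 ec
[1] 0x10->0x09 len=3 : 3c 28 ba
[2] 0x00->0x15 len=3 : 2e 5d 02
[3] 0x00->0x12 len=7 : 2e 5d 02 3e 2f 39 17
query mem[0x18]=0x17, mem[0x0a]=0x28, mem[0x08]=0x96, mem[0x06]=0x17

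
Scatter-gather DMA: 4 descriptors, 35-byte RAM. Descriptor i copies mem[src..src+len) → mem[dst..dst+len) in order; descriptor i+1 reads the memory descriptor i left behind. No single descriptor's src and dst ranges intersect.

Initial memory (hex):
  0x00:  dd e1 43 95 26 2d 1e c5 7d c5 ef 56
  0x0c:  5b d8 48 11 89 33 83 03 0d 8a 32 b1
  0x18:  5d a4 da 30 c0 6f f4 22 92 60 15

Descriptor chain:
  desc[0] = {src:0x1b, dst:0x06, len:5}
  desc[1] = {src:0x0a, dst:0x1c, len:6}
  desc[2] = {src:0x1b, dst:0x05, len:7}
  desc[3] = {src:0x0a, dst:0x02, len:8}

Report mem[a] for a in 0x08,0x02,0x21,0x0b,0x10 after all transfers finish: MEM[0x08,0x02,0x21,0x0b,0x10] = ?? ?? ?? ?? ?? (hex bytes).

MEM[0x08,0x02,0x21,0x0b,0x10] = 89 48 11 11 89

  after D0: wrote 5B at 0x06 = 30c06ff422
  after D1: wrote 6B at 0x1c = 22565bd84811
  after D2: wrote 7B at 0x05 = 3022565bd84811
  after D3: wrote 8B at 0x02 = 48115bd848118933
query mem[0x08]=0x89, mem[0x02]=0x48, mem[0x21]=0x11, mem[0x0b]=0x11, mem[0x10]=0x89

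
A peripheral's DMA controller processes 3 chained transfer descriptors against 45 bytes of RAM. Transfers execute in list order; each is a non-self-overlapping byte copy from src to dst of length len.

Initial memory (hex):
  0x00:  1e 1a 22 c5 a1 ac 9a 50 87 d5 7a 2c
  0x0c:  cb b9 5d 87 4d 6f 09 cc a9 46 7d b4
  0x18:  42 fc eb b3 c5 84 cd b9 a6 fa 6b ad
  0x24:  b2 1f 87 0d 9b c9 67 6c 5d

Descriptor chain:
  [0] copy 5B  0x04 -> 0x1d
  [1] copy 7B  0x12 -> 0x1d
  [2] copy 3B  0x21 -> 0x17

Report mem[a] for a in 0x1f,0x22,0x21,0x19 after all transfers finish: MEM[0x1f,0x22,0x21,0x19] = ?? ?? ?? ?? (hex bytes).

MEM[0x1f,0x22,0x21,0x19] = a9 b4 7d 42

D0: mem[0x1d..0x21] <- [a1 ac 9a 50 87]
D1: mem[0x1d..0x23] <- [09 cc a9 46 7d b4 42]
D2: mem[0x17..0x19] <- [7d b4 42]
query mem[0x1f]=0xa9, mem[0x22]=0xb4, mem[0x21]=0x7d, mem[0x19]=0x42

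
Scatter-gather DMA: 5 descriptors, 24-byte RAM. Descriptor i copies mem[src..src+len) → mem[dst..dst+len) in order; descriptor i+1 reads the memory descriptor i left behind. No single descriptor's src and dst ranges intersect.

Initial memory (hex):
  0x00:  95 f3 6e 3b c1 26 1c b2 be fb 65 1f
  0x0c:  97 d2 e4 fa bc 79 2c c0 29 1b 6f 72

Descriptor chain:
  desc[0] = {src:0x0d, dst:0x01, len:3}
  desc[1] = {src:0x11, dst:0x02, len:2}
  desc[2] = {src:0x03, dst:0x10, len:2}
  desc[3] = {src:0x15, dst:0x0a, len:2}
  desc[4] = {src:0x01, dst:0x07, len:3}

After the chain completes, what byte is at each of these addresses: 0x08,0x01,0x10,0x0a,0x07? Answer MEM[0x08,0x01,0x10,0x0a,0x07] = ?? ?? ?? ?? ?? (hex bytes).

MEM[0x08,0x01,0x10,0x0a,0x07] = 79 d2 2c 1b d2

#0 dst[0x01+3] := {0xd2,0xe4,0xfa}
#1 dst[0x02+2] := {0x79,0x2c}
#2 dst[0x10+2] := {0x2c,0xc1}
#3 dst[0x0a+2] := {0x1b,0x6f}
#4 dst[0x07+3] := {0xd2,0x79,0x2c}
query mem[0x08]=0x79, mem[0x01]=0xd2, mem[0x10]=0x2c, mem[0x0a]=0x1b, mem[0x07]=0xd2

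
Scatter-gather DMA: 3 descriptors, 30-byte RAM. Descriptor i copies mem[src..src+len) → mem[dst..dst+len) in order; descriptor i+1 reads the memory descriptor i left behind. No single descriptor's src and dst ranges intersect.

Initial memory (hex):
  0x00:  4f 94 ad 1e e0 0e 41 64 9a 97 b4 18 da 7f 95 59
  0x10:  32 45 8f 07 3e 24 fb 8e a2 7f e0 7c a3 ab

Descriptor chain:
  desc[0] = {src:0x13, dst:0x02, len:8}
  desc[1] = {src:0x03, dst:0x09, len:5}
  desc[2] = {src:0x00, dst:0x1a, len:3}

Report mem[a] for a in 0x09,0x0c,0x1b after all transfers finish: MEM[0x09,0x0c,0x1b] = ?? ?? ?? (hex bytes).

[0] 0x13->0x02 len=8 : 07 3e 24 fb 8e a2 7f e0
[1] 0x03->0x09 len=5 : 3e 24 fb 8e a2
[2] 0x00->0x1a len=3 : 4f 94 07
query mem[0x09]=0x3e, mem[0x0c]=0x8e, mem[0x1b]=0x94

MEM[0x09,0x0c,0x1b] = 3e 8e 94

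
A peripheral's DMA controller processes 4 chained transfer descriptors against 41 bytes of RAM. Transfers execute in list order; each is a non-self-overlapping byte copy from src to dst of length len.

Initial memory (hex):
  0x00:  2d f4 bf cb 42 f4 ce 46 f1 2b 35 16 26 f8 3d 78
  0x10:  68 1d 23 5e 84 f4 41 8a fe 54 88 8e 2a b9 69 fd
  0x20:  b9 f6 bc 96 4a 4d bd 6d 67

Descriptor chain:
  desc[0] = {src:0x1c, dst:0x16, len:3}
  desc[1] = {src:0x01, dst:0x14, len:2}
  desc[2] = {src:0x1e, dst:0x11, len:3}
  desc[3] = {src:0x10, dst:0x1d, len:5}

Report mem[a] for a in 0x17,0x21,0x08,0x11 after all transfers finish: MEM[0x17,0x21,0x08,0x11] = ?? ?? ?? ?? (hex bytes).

  after D0: wrote 3B at 0x16 = 2ab969
  after D1: wrote 2B at 0x14 = f4bf
  after D2: wrote 3B at 0x11 = 69fdb9
  after D3: wrote 5B at 0x1d = 6869fdb9f4
query mem[0x17]=0xb9, mem[0x21]=0xf4, mem[0x08]=0xf1, mem[0x11]=0x69

MEM[0x17,0x21,0x08,0x11] = b9 f4 f1 69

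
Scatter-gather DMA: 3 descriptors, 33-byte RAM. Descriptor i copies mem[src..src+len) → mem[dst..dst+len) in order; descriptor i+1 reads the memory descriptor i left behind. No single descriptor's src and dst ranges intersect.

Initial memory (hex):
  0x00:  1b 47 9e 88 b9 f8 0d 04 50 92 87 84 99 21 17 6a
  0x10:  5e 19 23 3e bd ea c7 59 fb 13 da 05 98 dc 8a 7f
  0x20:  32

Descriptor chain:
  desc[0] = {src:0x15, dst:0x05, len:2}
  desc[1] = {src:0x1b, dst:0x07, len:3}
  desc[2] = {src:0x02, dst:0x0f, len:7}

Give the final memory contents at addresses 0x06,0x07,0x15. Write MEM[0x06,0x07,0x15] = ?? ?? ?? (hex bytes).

  after D0: wrote 2B at 0x05 = eac7
  after D1: wrote 3B at 0x07 = 0598dc
  after D2: wrote 7B at 0x0f = 9e88b9eac70598
query mem[0x06]=0xc7, mem[0x07]=0x05, mem[0x15]=0x98

MEM[0x06,0x07,0x15] = c7 05 98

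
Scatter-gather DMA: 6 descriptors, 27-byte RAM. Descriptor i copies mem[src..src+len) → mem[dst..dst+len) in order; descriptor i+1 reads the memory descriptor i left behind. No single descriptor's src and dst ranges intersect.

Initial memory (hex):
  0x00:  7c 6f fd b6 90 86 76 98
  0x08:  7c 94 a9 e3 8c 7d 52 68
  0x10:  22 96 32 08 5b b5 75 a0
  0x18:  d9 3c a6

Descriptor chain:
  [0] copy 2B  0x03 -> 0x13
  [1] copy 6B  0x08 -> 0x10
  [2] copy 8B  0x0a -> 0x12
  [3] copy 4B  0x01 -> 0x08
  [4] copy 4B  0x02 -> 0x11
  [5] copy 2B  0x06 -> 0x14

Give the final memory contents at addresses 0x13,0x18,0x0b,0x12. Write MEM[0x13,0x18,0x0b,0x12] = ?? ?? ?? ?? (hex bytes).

[0] 0x03->0x13 len=2 : b6 90
[1] 0x08->0x10 len=6 : 7c 94 a9 e3 8c 7d
[2] 0x0a->0x12 len=8 : a9 e3 8c 7d 52 68 7c 94
[3] 0x01->0x08 len=4 : 6f fd b6 90
[4] 0x02->0x11 len=4 : fd b6 90 86
[5] 0x06->0x14 len=2 : 76 98
query mem[0x13]=0x90, mem[0x18]=0x7c, mem[0x0b]=0x90, mem[0x12]=0xb6

MEM[0x13,0x18,0x0b,0x12] = 90 7c 90 b6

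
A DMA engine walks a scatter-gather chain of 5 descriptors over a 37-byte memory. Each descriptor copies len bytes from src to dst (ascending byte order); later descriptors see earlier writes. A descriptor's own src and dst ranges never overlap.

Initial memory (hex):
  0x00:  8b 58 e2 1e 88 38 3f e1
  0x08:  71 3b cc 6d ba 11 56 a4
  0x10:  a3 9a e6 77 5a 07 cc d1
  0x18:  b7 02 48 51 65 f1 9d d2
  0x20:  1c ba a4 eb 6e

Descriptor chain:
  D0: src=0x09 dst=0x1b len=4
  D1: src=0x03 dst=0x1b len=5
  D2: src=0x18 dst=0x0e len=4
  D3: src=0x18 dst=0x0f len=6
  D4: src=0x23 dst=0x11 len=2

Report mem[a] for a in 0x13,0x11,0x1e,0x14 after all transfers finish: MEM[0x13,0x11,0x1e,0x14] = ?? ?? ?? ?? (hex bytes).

[0] 0x09->0x1b len=4 : 3b cc 6d ba
[1] 0x03->0x1b len=5 : 1e 88 38 3f e1
[2] 0x18->0x0e len=4 : b7 02 48 1e
[3] 0x18->0x0f len=6 : b7 02 48 1e 88 38
[4] 0x23->0x11 len=2 : eb 6e
query mem[0x13]=0x88, mem[0x11]=0xeb, mem[0x1e]=0x3f, mem[0x14]=0x38

MEM[0x13,0x11,0x1e,0x14] = 88 eb 3f 38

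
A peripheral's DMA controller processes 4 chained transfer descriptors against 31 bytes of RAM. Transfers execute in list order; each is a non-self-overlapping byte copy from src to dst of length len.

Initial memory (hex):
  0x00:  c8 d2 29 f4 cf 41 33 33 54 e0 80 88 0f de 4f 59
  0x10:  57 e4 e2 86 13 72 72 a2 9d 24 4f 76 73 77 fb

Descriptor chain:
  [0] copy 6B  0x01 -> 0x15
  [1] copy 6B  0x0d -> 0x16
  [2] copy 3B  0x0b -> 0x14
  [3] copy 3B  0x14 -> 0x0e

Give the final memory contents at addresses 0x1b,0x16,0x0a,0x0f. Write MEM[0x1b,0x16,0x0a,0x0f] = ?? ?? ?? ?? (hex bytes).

MEM[0x1b,0x16,0x0a,0x0f] = e2 de 80 0f

[0] 0x01->0x15 len=6 : d2 29 f4 cf 41 33
[1] 0x0d->0x16 len=6 : de 4f 59 57 e4 e2
[2] 0x0b->0x14 len=3 : 88 0f de
[3] 0x14->0x0e len=3 : 88 0f de
query mem[0x1b]=0xe2, mem[0x16]=0xde, mem[0x0a]=0x80, mem[0x0f]=0x0f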